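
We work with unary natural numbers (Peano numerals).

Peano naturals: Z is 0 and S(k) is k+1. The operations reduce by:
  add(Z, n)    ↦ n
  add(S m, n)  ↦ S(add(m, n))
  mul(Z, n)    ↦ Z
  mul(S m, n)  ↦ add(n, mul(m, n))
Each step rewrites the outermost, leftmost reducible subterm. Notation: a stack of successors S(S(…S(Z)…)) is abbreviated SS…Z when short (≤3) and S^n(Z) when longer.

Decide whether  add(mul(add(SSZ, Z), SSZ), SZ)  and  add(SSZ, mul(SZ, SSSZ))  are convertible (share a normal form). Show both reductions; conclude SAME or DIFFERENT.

Term A:
  start: add(mul(add(SSZ, Z), SSZ), SZ)
  →1  add(mul(S(add(SZ, Z)), SSZ), SZ)
  →2  add(add(SSZ, mul(add(SZ, Z), SSZ)), SZ)
  →3  add(S(add(SZ, mul(add(SZ, Z), SSZ))), SZ)
  →4  S(add(add(SZ, mul(add(SZ, Z), SSZ)), SZ))
  →5  S(add(S(add(Z, mul(add(SZ, Z), SSZ))), SZ))
  →6  S(S(add(add(Z, mul(add(SZ, Z), SSZ)), SZ)))
  →7  S(S(add(mul(add(SZ, Z), SSZ), SZ)))
  →8  S(S(add(mul(S(add(Z, Z)), SSZ), SZ)))
  →9  S(S(add(add(SSZ, mul(add(Z, Z), SSZ)), SZ)))
  →10  S(S(add(S(add(SZ, mul(add(Z, Z), SSZ))), SZ)))
  →11  S(S(S(add(add(SZ, mul(add(Z, Z), SSZ)), SZ))))
  →12  S(S(S(add(S(add(Z, mul(add(Z, Z), SSZ))), SZ))))
  →13  S(S(S(S(add(add(Z, mul(add(Z, Z), SSZ)), SZ)))))
  →14  S(S(S(S(add(mul(add(Z, Z), SSZ), SZ)))))
  →15  S(S(S(S(add(mul(Z, SSZ), SZ)))))
  →16  S(S(S(S(add(Z, SZ)))))
  →17  S^5(Z)

Term B:
  start: add(SSZ, mul(SZ, SSSZ))
  →1  S(add(SZ, mul(SZ, SSSZ)))
  →2  S(S(add(Z, mul(SZ, SSSZ))))
  →3  S(S(mul(SZ, SSSZ)))
  →4  S(S(add(SSSZ, mul(Z, SSSZ))))
  →5  S(S(S(add(SSZ, mul(Z, SSSZ)))))
  →6  S(S(S(S(add(SZ, mul(Z, SSSZ))))))
  →7  S(S(S(S(S(add(Z, mul(Z, SSSZ)))))))
  →8  S(S(S(S(S(mul(Z, SSSZ))))))
  →9  S^5(Z)

Answer: SAME — A ⇓ S^5(Z), B ⇓ S^5(Z)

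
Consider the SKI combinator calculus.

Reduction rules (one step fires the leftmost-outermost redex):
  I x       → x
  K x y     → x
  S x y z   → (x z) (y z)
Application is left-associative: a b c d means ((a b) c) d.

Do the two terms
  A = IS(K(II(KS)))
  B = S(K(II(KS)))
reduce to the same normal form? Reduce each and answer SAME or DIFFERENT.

Answer: SAME — A ⇓ S(K(KS)), B ⇓ S(K(KS))

Reduction:
Term A:
  start: IS(K(II(KS)))
  step 1: S(K(II(KS)))
  step 2: S(K(I(KS)))
  step 3: S(K(KS))

Term B:
  start: S(K(II(KS)))
  step 1: S(K(I(KS)))
  step 2: S(K(KS))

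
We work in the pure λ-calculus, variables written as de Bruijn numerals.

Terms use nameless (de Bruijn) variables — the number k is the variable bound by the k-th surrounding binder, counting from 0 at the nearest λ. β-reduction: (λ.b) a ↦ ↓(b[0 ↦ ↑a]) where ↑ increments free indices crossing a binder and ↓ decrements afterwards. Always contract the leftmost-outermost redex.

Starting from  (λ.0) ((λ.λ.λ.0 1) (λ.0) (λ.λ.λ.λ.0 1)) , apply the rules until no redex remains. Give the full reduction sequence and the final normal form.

Answer: normal form = λ.0 (λ.λ.λ.λ.0 1)  (in 3 steps)

Working:
  start: (λ.0) ((λ.λ.λ.0 1) (λ.0) (λ.λ.λ.λ.0 1))
  [1] (λ.λ.λ.0 1) (λ.0) (λ.λ.λ.λ.0 1)
  [2] (λ.λ.0 1) (λ.λ.λ.λ.0 1)
  [3] λ.0 (λ.λ.λ.λ.0 1)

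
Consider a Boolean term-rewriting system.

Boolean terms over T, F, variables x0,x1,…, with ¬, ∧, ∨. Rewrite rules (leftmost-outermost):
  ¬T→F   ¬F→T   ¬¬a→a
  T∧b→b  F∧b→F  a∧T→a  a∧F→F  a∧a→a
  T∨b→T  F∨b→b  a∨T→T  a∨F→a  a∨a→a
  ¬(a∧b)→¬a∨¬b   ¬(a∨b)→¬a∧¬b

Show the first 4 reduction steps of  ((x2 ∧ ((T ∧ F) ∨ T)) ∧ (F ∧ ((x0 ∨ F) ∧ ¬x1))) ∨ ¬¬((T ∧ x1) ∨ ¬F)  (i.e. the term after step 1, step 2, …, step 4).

  start: ((x2 ∧ ((T ∧ F) ∨ T)) ∧ (F ∧ ((x0 ∨ F) ∧ ¬x1))) ∨ ¬¬((T ∧ x1) ∨ ¬F)
  →1  ((x2 ∧ T) ∧ (F ∧ ((x0 ∨ F) ∧ ¬x1))) ∨ ¬¬((T ∧ x1) ∨ ¬F)
  →2  (x2 ∧ (F ∧ ((x0 ∨ F) ∧ ¬x1))) ∨ ¬¬((T ∧ x1) ∨ ¬F)
  →3  (x2 ∧ F) ∨ ¬¬((T ∧ x1) ∨ ¬F)
  →4  F ∨ ¬¬((T ∧ x1) ∨ ¬F)

Answer: after 4 steps: F ∨ ¬¬((T ∧ x1) ∨ ¬F)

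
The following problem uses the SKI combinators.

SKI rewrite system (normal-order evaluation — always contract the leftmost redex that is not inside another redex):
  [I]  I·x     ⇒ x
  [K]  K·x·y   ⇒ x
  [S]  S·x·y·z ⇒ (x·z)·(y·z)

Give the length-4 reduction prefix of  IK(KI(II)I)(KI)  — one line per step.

  start: IK(KI(II)I)(KI)
  [1] K(KI(II)I)(KI)
  [2] KI(II)I
  [3] II
  [4] I

Answer: after 4 steps: I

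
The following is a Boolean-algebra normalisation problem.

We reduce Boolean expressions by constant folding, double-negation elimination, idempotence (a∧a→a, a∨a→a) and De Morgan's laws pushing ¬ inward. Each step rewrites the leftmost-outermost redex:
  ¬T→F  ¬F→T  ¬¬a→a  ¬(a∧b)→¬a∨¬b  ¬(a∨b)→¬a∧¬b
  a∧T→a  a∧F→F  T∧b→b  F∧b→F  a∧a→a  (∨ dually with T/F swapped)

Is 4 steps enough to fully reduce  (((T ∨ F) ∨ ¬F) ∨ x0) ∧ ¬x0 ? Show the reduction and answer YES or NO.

  start: (((T ∨ F) ∨ ¬F) ∨ x0) ∧ ¬x0
  [1] ((T ∨ ¬F) ∨ x0) ∧ ¬x0
  [2] (T ∨ x0) ∧ ¬x0
  [3] T ∧ ¬x0
  [4] ¬x0

Answer: YES — reaches normal form ¬x0 in 4 ≤ 4 steps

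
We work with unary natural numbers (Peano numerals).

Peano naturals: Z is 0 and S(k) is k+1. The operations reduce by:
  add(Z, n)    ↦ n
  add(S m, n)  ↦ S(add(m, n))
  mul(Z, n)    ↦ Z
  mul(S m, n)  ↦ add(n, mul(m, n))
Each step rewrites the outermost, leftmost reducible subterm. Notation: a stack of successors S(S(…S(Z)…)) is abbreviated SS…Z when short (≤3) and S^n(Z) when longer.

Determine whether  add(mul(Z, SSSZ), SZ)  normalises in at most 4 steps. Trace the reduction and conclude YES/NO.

  start: add(mul(Z, SSSZ), SZ)
  step 1: add(Z, SZ)
  step 2: SZ

Answer: YES — reaches normal form SZ in 2 ≤ 4 steps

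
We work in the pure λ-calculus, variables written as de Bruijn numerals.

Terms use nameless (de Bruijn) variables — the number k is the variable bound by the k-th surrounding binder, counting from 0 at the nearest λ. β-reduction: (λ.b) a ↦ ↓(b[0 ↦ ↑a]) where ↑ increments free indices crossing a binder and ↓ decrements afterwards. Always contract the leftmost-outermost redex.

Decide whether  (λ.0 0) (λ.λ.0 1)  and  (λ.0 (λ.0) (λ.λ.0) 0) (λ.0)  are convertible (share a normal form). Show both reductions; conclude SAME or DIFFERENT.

Term A:
  start: (λ.0 0) (λ.λ.0 1)
  step 1: (λ.λ.0 1) (λ.λ.0 1)
  step 2: λ.0 (λ.λ.0 1)

Term B:
  start: (λ.0 (λ.0) (λ.λ.0) 0) (λ.0)
  step 1: (λ.0) (λ.0) (λ.λ.0) (λ.0)
  step 2: (λ.0) (λ.λ.0) (λ.0)
  step 3: (λ.λ.0) (λ.0)
  step 4: λ.0

Answer: DIFFERENT — A ⇓ λ.0 (λ.λ.0 1), B ⇓ λ.0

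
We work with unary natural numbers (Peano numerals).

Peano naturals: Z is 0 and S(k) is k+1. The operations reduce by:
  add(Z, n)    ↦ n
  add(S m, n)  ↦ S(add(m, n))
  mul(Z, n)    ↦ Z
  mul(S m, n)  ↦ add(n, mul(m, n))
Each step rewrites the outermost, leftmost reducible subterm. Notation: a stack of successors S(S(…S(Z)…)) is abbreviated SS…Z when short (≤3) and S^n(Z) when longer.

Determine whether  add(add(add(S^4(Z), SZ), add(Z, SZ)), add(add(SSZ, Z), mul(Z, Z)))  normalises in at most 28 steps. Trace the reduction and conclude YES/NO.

  start: add(add(add(S^4(Z), SZ), add(Z, SZ)), add(add(SSZ, Z), mul(Z, Z)))
  step 1: add(add(S(add(SSSZ, SZ)), add(Z, SZ)), add(add(SSZ, Z), mul(Z, Z)))
  step 2: add(S(add(add(SSSZ, SZ), add(Z, SZ))), add(add(SSZ, Z), mul(Z, Z)))
  step 3: S(add(add(add(SSSZ, SZ), add(Z, SZ)), add(add(SSZ, Z), mul(Z, Z))))
  step 4: S(add(add(S(add(SSZ, SZ)), add(Z, SZ)), add(add(SSZ, Z), mul(Z, Z))))
  step 5: S(add(S(add(add(SSZ, SZ), add(Z, SZ))), add(add(SSZ, Z), mul(Z, Z))))
  step 6: S(S(add(add(add(SSZ, SZ), add(Z, SZ)), add(add(SSZ, Z), mul(Z, Z)))))
  step 7: S(S(add(add(S(add(SZ, SZ)), add(Z, SZ)), add(add(SSZ, Z), mul(Z, Z)))))
  step 8: S(S(add(S(add(add(SZ, SZ), add(Z, SZ))), add(add(SSZ, Z), mul(Z, Z)))))
  step 9: S(S(S(add(add(add(SZ, SZ), add(Z, SZ)), add(add(SSZ, Z), mul(Z, Z))))))
  step 10: S(S(S(add(add(S(add(Z, SZ)), add(Z, SZ)), add(add(SSZ, Z), mul(Z, Z))))))
  step 11: S(S(S(add(S(add(add(Z, SZ), add(Z, SZ))), add(add(SSZ, Z), mul(Z, Z))))))
  step 12: S(S(S(S(add(add(add(Z, SZ), add(Z, SZ)), add(add(SSZ, Z), mul(Z, Z)))))))
  step 13: S(S(S(S(add(add(SZ, add(Z, SZ)), add(add(SSZ, Z), mul(Z, Z)))))))
  step 14: S(S(S(S(add(S(add(Z, add(Z, SZ))), add(add(SSZ, Z), mul(Z, Z)))))))
  step 15: S(S(S(S(S(add(add(Z, add(Z, SZ)), add(add(SSZ, Z), mul(Z, Z))))))))
  step 16: S(S(S(S(S(add(add(Z, SZ), add(add(SSZ, Z), mul(Z, Z))))))))
  step 17: S(S(S(S(S(add(SZ, add(add(SSZ, Z), mul(Z, Z))))))))
  step 18: S(S(S(S(S(S(add(Z, add(add(SSZ, Z), mul(Z, Z)))))))))
  step 19: S(S(S(S(S(S(add(add(SSZ, Z), mul(Z, Z))))))))
  step 20: S(S(S(S(S(S(add(S(add(SZ, Z)), mul(Z, Z))))))))
  step 21: S(S(S(S(S(S(S(add(add(SZ, Z), mul(Z, Z)))))))))
  step 22: S(S(S(S(S(S(S(add(S(add(Z, Z)), mul(Z, Z)))))))))
  step 23: S(S(S(S(S(S(S(S(add(add(Z, Z), mul(Z, Z))))))))))
  step 24: S(S(S(S(S(S(S(S(add(Z, mul(Z, Z))))))))))
  step 25: S(S(S(S(S(S(S(S(mul(Z, Z)))))))))
  step 26: S^8(Z)

Answer: YES — reaches normal form S^8(Z) in 26 ≤ 28 steps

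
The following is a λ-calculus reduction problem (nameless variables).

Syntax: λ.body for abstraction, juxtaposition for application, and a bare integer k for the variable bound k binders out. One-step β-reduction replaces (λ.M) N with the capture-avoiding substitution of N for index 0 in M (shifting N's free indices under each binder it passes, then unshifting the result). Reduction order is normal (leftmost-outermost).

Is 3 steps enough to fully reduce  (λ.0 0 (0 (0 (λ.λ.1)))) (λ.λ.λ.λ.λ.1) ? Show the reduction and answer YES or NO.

  start: (λ.0 0 (0 (0 (λ.λ.1)))) (λ.λ.λ.λ.λ.1)
  [1] (λ.λ.λ.λ.λ.1) (λ.λ.λ.λ.λ.1) ((λ.λ.λ.λ.λ.1) ((λ.λ.λ.λ.λ.1) (λ.λ.1)))
  [2] (λ.λ.λ.λ.1) ((λ.λ.λ.λ.λ.1) ((λ.λ.λ.λ.λ.1) (λ.λ.1)))
  [3] λ.λ.λ.1

Answer: YES — reaches normal form λ.λ.λ.1 in 3 ≤ 3 steps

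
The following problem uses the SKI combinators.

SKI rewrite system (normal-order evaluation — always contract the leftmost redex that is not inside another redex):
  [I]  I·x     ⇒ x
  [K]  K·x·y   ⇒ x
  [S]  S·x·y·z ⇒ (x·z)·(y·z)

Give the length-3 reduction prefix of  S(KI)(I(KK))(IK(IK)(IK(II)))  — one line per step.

Answer: after 3 steps: I(KK)(IK(IK)(IK(II)))

Working:
  start: S(KI)(I(KK))(IK(IK)(IK(II)))
  [1] KI(IK(IK)(IK(II)))(I(KK)(IK(IK)(IK(II))))
  [2] I(I(KK)(IK(IK)(IK(II))))
  [3] I(KK)(IK(IK)(IK(II)))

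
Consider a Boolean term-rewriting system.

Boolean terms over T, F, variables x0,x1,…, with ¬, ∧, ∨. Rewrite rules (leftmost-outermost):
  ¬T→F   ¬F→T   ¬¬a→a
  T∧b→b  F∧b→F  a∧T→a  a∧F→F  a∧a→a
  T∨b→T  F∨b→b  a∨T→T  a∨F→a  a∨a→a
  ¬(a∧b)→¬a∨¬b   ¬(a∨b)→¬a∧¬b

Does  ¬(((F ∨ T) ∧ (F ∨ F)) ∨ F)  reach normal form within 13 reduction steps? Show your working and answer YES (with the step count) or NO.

Answer: YES — reaches normal form T in 11 ≤ 13 steps

Working:
  start: ¬(((F ∨ T) ∧ (F ∨ F)) ∨ F)
  [1] ¬((F ∨ T) ∧ (F ∨ F)) ∧ ¬F
  [2] (¬(F ∨ T) ∨ ¬(F ∨ F)) ∧ ¬F
  [3] ((¬F ∧ ¬T) ∨ ¬(F ∨ F)) ∧ ¬F
  [4] ((T ∧ ¬T) ∨ ¬(F ∨ F)) ∧ ¬F
  [5] (¬T ∨ ¬(F ∨ F)) ∧ ¬F
  [6] (F ∨ ¬(F ∨ F)) ∧ ¬F
  [7] ¬(F ∨ F) ∧ ¬F
  [8] (¬F ∧ ¬F) ∧ ¬F
  [9] ¬F ∧ ¬F
  [10] ¬F
  [11] T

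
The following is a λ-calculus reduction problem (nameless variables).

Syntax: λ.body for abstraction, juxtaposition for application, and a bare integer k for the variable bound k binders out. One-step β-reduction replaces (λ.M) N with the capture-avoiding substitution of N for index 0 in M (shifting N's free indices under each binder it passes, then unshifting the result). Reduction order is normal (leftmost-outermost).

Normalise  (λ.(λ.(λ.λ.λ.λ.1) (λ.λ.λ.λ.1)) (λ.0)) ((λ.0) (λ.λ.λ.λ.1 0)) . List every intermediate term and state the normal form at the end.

  start: (λ.(λ.(λ.λ.λ.λ.1) (λ.λ.λ.λ.1)) (λ.0)) ((λ.0) (λ.λ.λ.λ.1 0))
  [1] (λ.(λ.λ.λ.λ.1) (λ.λ.λ.λ.1)) (λ.0)
  [2] (λ.λ.λ.λ.1) (λ.λ.λ.λ.1)
  [3] λ.λ.λ.1

Answer: normal form = λ.λ.λ.1  (in 3 steps)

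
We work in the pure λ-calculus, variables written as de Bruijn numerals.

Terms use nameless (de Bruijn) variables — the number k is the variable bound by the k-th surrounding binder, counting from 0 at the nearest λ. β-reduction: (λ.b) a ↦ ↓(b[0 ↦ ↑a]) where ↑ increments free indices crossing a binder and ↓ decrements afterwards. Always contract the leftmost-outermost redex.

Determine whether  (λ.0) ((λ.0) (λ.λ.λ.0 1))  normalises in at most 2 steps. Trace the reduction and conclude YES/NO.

  start: (λ.0) ((λ.0) (λ.λ.λ.0 1))
  →1  (λ.0) (λ.λ.λ.0 1)
  →2  λ.λ.λ.0 1

Answer: YES — reaches normal form λ.λ.λ.0 1 in 2 ≤ 2 steps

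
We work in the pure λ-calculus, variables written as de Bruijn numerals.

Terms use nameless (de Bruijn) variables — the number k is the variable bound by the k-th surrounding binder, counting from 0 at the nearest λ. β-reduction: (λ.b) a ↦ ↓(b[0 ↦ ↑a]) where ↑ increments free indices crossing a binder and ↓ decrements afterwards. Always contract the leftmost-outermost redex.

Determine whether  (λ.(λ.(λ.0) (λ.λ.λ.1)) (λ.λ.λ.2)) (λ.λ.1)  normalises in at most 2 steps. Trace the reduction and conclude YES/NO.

  start: (λ.(λ.(λ.0) (λ.λ.λ.1)) (λ.λ.λ.2)) (λ.λ.1)
  [1] (λ.(λ.0) (λ.λ.λ.1)) (λ.λ.λ.2)
  [2] (λ.0) (λ.λ.λ.1)

Answer: NO — after 2 steps the term is (λ.0) (λ.λ.λ.1), not yet normal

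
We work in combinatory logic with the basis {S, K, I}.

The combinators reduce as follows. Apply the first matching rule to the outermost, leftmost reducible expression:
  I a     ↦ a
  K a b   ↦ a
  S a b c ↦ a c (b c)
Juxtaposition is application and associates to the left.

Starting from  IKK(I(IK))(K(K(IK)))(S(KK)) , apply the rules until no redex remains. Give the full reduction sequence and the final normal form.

Answer: normal form = K(KK)  (in 4 steps)

Reduction:
  start: IKK(I(IK))(K(K(IK)))(S(KK))
  step 1: KK(I(IK))(K(K(IK)))(S(KK))
  step 2: K(K(K(IK)))(S(KK))
  step 3: K(K(IK))
  step 4: K(KK)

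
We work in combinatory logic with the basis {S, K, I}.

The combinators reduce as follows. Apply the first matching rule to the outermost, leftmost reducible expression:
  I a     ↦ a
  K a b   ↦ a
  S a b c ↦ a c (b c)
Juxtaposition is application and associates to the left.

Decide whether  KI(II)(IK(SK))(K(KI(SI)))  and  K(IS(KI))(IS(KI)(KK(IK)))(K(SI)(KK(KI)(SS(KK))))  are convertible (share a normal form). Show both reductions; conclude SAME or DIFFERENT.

Answer: DIFFERENT — A ⇓ SK, B ⇓ S(KI)(SI)

Reduction:
Term A:
  start: KI(II)(IK(SK))(K(KI(SI)))
  step 1: I(IK(SK))(K(KI(SI)))
  step 2: IK(SK)(K(KI(SI)))
  step 3: K(SK)(K(KI(SI)))
  step 4: SK

Term B:
  start: K(IS(KI))(IS(KI)(KK(IK)))(K(SI)(KK(KI)(SS(KK))))
  step 1: IS(KI)(K(SI)(KK(KI)(SS(KK))))
  step 2: S(KI)(K(SI)(KK(KI)(SS(KK))))
  step 3: S(KI)(SI)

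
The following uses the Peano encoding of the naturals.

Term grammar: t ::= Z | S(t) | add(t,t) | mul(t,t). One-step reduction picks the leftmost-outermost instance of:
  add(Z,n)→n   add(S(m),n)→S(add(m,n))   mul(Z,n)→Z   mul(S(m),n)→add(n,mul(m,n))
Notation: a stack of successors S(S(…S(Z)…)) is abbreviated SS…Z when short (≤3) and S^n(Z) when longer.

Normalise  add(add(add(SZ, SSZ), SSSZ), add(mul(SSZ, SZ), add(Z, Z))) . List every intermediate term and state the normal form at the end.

Answer: normal form = S^8(Z)  (in 24 steps)

Derivation:
  start: add(add(add(SZ, SSZ), SSSZ), add(mul(SSZ, SZ), add(Z, Z)))
  [1] add(add(S(add(Z, SSZ)), SSSZ), add(mul(SSZ, SZ), add(Z, Z)))
  [2] add(S(add(add(Z, SSZ), SSSZ)), add(mul(SSZ, SZ), add(Z, Z)))
  [3] S(add(add(add(Z, SSZ), SSSZ), add(mul(SSZ, SZ), add(Z, Z))))
  [4] S(add(add(SSZ, SSSZ), add(mul(SSZ, SZ), add(Z, Z))))
  [5] S(add(S(add(SZ, SSSZ)), add(mul(SSZ, SZ), add(Z, Z))))
  [6] S(S(add(add(SZ, SSSZ), add(mul(SSZ, SZ), add(Z, Z)))))
  [7] S(S(add(S(add(Z, SSSZ)), add(mul(SSZ, SZ), add(Z, Z)))))
  [8] S(S(S(add(add(Z, SSSZ), add(mul(SSZ, SZ), add(Z, Z))))))
  [9] S(S(S(add(SSSZ, add(mul(SSZ, SZ), add(Z, Z))))))
  [10] S(S(S(S(add(SSZ, add(mul(SSZ, SZ), add(Z, Z)))))))
  [11] S(S(S(S(S(add(SZ, add(mul(SSZ, SZ), add(Z, Z))))))))
  [12] S(S(S(S(S(S(add(Z, add(mul(SSZ, SZ), add(Z, Z)))))))))
  [13] S(S(S(S(S(S(add(mul(SSZ, SZ), add(Z, Z))))))))
  [14] S(S(S(S(S(S(add(add(SZ, mul(SZ, SZ)), add(Z, Z))))))))
  [15] S(S(S(S(S(S(add(S(add(Z, mul(SZ, SZ))), add(Z, Z))))))))
  [16] S(S(S(S(S(S(S(add(add(Z, mul(SZ, SZ)), add(Z, Z)))))))))
  [17] S(S(S(S(S(S(S(add(mul(SZ, SZ), add(Z, Z)))))))))
  [18] S(S(S(S(S(S(S(add(add(SZ, mul(Z, SZ)), add(Z, Z)))))))))
  [19] S(S(S(S(S(S(S(add(S(add(Z, mul(Z, SZ))), add(Z, Z)))))))))
  [20] S(S(S(S(S(S(S(S(add(add(Z, mul(Z, SZ)), add(Z, Z))))))))))
  [21] S(S(S(S(S(S(S(S(add(mul(Z, SZ), add(Z, Z))))))))))
  [22] S(S(S(S(S(S(S(S(add(Z, add(Z, Z))))))))))
  [23] S(S(S(S(S(S(S(S(add(Z, Z)))))))))
  [24] S^8(Z)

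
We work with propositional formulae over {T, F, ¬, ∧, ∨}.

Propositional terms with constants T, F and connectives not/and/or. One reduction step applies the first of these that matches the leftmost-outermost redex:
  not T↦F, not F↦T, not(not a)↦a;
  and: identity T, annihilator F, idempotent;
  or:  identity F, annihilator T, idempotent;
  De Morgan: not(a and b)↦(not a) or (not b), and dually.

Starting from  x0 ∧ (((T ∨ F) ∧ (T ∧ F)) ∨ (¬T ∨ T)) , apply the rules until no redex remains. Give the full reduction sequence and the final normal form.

  start: x0 ∧ (((T ∨ F) ∧ (T ∧ F)) ∨ (¬T ∨ T))
  →1  x0 ∧ ((T ∧ (T ∧ F)) ∨ (¬T ∨ T))
  →2  x0 ∧ ((T ∧ F) ∨ (¬T ∨ T))
  →3  x0 ∧ (F ∨ (¬T ∨ T))
  →4  x0 ∧ (¬T ∨ T)
  →5  x0 ∧ T
  →6  x0

Answer: normal form = x0  (in 6 steps)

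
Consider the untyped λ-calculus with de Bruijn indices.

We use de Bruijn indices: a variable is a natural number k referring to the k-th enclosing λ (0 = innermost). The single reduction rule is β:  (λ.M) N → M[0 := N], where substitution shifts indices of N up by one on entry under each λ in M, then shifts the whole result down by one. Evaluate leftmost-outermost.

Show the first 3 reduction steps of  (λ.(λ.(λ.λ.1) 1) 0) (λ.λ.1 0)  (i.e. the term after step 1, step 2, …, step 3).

Answer: after 3 steps: λ.λ.λ.1 0

Reduction:
  start: (λ.(λ.(λ.λ.1) 1) 0) (λ.λ.1 0)
  →1  (λ.(λ.λ.1) (λ.λ.1 0)) (λ.λ.1 0)
  →2  (λ.λ.1) (λ.λ.1 0)
  →3  λ.λ.λ.1 0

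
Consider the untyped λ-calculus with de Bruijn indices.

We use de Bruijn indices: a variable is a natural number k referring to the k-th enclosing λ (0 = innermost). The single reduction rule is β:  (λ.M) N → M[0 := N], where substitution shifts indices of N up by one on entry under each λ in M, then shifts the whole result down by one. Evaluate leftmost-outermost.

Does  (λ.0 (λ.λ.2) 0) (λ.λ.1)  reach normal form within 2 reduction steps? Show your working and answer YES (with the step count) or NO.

Answer: NO — after 2 steps the term is (λ.λ.λ.λ.λ.1) (λ.λ.1), not yet normal

Working:
  start: (λ.0 (λ.λ.2) 0) (λ.λ.1)
  [1] (λ.λ.1) (λ.λ.λ.λ.1) (λ.λ.1)
  [2] (λ.λ.λ.λ.λ.1) (λ.λ.1)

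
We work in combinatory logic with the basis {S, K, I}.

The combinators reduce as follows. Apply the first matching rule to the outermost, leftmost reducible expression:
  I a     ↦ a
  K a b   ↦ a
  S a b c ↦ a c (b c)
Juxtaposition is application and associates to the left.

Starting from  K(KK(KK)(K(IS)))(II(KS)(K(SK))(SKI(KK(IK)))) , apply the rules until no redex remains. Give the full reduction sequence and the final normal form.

Answer: normal form = K(KS)  (in 3 steps)

Working:
  start: K(KK(KK)(K(IS)))(II(KS)(K(SK))(SKI(KK(IK))))
  step 1: KK(KK)(K(IS))
  step 2: K(K(IS))
  step 3: K(KS)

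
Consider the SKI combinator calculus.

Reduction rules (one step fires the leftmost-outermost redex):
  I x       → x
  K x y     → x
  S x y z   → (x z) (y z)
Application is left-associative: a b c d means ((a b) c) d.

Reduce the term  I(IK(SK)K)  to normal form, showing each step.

Answer: normal form = SK  (in 3 steps)

Reduction:
  start: I(IK(SK)K)
  →1  IK(SK)K
  →2  K(SK)K
  →3  SK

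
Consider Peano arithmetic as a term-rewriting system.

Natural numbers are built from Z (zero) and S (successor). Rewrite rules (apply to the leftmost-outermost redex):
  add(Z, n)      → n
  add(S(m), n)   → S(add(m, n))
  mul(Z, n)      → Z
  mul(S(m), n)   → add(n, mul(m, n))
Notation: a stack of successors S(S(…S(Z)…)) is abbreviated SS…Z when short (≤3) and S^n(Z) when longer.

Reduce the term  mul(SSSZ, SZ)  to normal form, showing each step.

  start: mul(SSSZ, SZ)
  [1] add(SZ, mul(SSZ, SZ))
  [2] S(add(Z, mul(SSZ, SZ)))
  [3] S(mul(SSZ, SZ))
  [4] S(add(SZ, mul(SZ, SZ)))
  [5] S(S(add(Z, mul(SZ, SZ))))
  [6] S(S(mul(SZ, SZ)))
  [7] S(S(add(SZ, mul(Z, SZ))))
  [8] S(S(S(add(Z, mul(Z, SZ)))))
  [9] S(S(S(mul(Z, SZ))))
  [10] SSSZ

Answer: normal form = SSSZ  (in 10 steps)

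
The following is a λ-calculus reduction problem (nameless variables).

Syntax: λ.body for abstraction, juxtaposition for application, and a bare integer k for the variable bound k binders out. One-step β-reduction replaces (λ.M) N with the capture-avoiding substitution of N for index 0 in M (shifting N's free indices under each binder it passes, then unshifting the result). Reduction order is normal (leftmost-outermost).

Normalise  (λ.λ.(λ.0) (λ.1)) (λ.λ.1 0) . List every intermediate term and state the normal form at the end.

  start: (λ.λ.(λ.0) (λ.1)) (λ.λ.1 0)
  step 1: λ.(λ.0) (λ.1)
  step 2: λ.λ.1

Answer: normal form = λ.λ.1  (in 2 steps)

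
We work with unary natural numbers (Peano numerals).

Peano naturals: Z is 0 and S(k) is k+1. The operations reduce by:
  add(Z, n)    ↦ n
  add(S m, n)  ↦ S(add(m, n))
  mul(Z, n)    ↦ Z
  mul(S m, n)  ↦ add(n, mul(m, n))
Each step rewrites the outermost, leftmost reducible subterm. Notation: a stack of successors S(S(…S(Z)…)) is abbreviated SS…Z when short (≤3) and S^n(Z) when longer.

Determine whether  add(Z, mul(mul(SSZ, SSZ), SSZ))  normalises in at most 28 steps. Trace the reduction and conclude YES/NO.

Answer: YES — reaches normal form S^8(Z) in 27 ≤ 28 steps

Working:
  start: add(Z, mul(mul(SSZ, SSZ), SSZ))
  →1  mul(mul(SSZ, SSZ), SSZ)
  →2  mul(add(SSZ, mul(SZ, SSZ)), SSZ)
  →3  mul(S(add(SZ, mul(SZ, SSZ))), SSZ)
  →4  add(SSZ, mul(add(SZ, mul(SZ, SSZ)), SSZ))
  →5  S(add(SZ, mul(add(SZ, mul(SZ, SSZ)), SSZ)))
  →6  S(S(add(Z, mul(add(SZ, mul(SZ, SSZ)), SSZ))))
  →7  S(S(mul(add(SZ, mul(SZ, SSZ)), SSZ)))
  →8  S(S(mul(S(add(Z, mul(SZ, SSZ))), SSZ)))
  →9  S(S(add(SSZ, mul(add(Z, mul(SZ, SSZ)), SSZ))))
  →10  S(S(S(add(SZ, mul(add(Z, mul(SZ, SSZ)), SSZ)))))
  →11  S(S(S(S(add(Z, mul(add(Z, mul(SZ, SSZ)), SSZ))))))
  →12  S(S(S(S(mul(add(Z, mul(SZ, SSZ)), SSZ)))))
  →13  S(S(S(S(mul(mul(SZ, SSZ), SSZ)))))
  →14  S(S(S(S(mul(add(SSZ, mul(Z, SSZ)), SSZ)))))
  →15  S(S(S(S(mul(S(add(SZ, mul(Z, SSZ))), SSZ)))))
  →16  S(S(S(S(add(SSZ, mul(add(SZ, mul(Z, SSZ)), SSZ))))))
  →17  S(S(S(S(S(add(SZ, mul(add(SZ, mul(Z, SSZ)), SSZ)))))))
  →18  S(S(S(S(S(S(add(Z, mul(add(SZ, mul(Z, SSZ)), SSZ))))))))
  →19  S(S(S(S(S(S(mul(add(SZ, mul(Z, SSZ)), SSZ)))))))
  →20  S(S(S(S(S(S(mul(S(add(Z, mul(Z, SSZ))), SSZ)))))))
  →21  S(S(S(S(S(S(add(SSZ, mul(add(Z, mul(Z, SSZ)), SSZ))))))))
  →22  S(S(S(S(S(S(S(add(SZ, mul(add(Z, mul(Z, SSZ)), SSZ)))))))))
  →23  S(S(S(S(S(S(S(S(add(Z, mul(add(Z, mul(Z, SSZ)), SSZ))))))))))
  →24  S(S(S(S(S(S(S(S(mul(add(Z, mul(Z, SSZ)), SSZ)))))))))
  →25  S(S(S(S(S(S(S(S(mul(mul(Z, SSZ), SSZ)))))))))
  →26  S(S(S(S(S(S(S(S(mul(Z, SSZ)))))))))
  →27  S^8(Z)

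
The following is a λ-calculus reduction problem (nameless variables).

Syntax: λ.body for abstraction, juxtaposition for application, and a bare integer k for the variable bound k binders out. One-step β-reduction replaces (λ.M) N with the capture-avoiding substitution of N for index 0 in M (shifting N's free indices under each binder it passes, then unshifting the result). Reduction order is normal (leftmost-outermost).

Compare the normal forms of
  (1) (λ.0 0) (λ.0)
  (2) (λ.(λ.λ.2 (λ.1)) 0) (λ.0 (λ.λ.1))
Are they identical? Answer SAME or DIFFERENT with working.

Answer: SAME — A ⇓ λ.0, B ⇓ λ.0

Working:
Term A:
  start: (λ.0 0) (λ.0)
  step 1: (λ.0) (λ.0)
  step 2: λ.0

Term B:
  start: (λ.(λ.λ.2 (λ.1)) 0) (λ.0 (λ.λ.1))
  step 1: (λ.λ.(λ.0 (λ.λ.1)) (λ.1)) (λ.0 (λ.λ.1))
  step 2: λ.(λ.0 (λ.λ.1)) (λ.1)
  step 3: λ.(λ.1) (λ.λ.1)
  step 4: λ.0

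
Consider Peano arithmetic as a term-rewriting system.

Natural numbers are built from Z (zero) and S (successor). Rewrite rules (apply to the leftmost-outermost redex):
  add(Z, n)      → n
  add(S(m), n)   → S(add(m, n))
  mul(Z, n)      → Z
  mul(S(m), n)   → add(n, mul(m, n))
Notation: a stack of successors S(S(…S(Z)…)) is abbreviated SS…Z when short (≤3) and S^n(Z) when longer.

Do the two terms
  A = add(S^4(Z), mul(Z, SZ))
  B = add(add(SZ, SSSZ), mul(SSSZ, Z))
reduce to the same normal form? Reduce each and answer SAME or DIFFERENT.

Answer: SAME — A ⇓ S^4(Z), B ⇓ S^4(Z)

Derivation:
Term A:
  start: add(S^4(Z), mul(Z, SZ))
  →1  S(add(SSSZ, mul(Z, SZ)))
  →2  S(S(add(SSZ, mul(Z, SZ))))
  →3  S(S(S(add(SZ, mul(Z, SZ)))))
  →4  S(S(S(S(add(Z, mul(Z, SZ))))))
  →5  S(S(S(S(mul(Z, SZ)))))
  →6  S^4(Z)

Term B:
  start: add(add(SZ, SSSZ), mul(SSSZ, Z))
  →1  add(S(add(Z, SSSZ)), mul(SSSZ, Z))
  →2  S(add(add(Z, SSSZ), mul(SSSZ, Z)))
  →3  S(add(SSSZ, mul(SSSZ, Z)))
  →4  S(S(add(SSZ, mul(SSSZ, Z))))
  →5  S(S(S(add(SZ, mul(SSSZ, Z)))))
  →6  S(S(S(S(add(Z, mul(SSSZ, Z))))))
  →7  S(S(S(S(mul(SSSZ, Z)))))
  →8  S(S(S(S(add(Z, mul(SSZ, Z))))))
  →9  S(S(S(S(mul(SSZ, Z)))))
  →10  S(S(S(S(add(Z, mul(SZ, Z))))))
  →11  S(S(S(S(mul(SZ, Z)))))
  →12  S(S(S(S(add(Z, mul(Z, Z))))))
  →13  S(S(S(S(mul(Z, Z)))))
  →14  S^4(Z)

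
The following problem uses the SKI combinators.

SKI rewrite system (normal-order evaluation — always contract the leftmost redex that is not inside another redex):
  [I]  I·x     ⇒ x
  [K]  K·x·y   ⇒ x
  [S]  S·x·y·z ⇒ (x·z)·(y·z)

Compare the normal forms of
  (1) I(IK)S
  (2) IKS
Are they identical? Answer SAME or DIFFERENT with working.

Answer: SAME — A ⇓ KS, B ⇓ KS

Working:
Term A:
  start: I(IK)S
  [1] IKS
  [2] KS

Term B:
  start: IKS
  [1] KS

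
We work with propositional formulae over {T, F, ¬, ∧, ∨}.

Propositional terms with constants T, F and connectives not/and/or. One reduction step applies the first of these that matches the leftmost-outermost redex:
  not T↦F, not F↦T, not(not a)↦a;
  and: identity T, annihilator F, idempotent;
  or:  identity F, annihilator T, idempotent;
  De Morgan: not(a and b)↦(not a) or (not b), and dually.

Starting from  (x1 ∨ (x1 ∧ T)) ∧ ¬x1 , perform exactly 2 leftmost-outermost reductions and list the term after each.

Answer: after 2 steps: x1 ∧ ¬x1

Derivation:
  start: (x1 ∨ (x1 ∧ T)) ∧ ¬x1
  [1] (x1 ∨ x1) ∧ ¬x1
  [2] x1 ∧ ¬x1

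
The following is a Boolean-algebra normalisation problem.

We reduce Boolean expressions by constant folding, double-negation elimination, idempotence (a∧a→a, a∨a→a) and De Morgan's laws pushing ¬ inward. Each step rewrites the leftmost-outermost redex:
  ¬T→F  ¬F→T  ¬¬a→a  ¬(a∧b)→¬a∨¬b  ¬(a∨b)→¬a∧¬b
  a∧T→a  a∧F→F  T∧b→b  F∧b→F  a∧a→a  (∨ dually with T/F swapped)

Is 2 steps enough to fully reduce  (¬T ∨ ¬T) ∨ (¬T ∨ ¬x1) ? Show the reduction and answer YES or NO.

  start: (¬T ∨ ¬T) ∨ (¬T ∨ ¬x1)
  →1  ¬T ∨ (¬T ∨ ¬x1)
  →2  F ∨ (¬T ∨ ¬x1)

Answer: NO — after 2 steps the term is F ∨ (¬T ∨ ¬x1), not yet normal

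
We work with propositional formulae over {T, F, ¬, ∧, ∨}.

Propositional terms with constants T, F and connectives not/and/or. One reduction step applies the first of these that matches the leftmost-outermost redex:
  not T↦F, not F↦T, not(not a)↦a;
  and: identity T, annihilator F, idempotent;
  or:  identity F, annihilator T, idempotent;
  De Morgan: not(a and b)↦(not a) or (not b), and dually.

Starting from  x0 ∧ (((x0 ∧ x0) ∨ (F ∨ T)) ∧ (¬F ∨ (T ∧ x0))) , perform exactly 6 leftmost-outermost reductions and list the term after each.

Answer: after 6 steps: x0 ∧ T

Working:
  start: x0 ∧ (((x0 ∧ x0) ∨ (F ∨ T)) ∧ (¬F ∨ (T ∧ x0)))
  →1  x0 ∧ ((x0 ∨ (F ∨ T)) ∧ (¬F ∨ (T ∧ x0)))
  →2  x0 ∧ ((x0 ∨ T) ∧ (¬F ∨ (T ∧ x0)))
  →3  x0 ∧ (T ∧ (¬F ∨ (T ∧ x0)))
  →4  x0 ∧ (¬F ∨ (T ∧ x0))
  →5  x0 ∧ (T ∨ (T ∧ x0))
  →6  x0 ∧ T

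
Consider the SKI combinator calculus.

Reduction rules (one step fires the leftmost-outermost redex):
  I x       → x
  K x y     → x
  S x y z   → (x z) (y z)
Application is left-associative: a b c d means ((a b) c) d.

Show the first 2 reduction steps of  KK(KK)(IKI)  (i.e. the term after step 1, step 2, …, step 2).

Answer: after 2 steps: K(KI)

Reduction:
  start: KK(KK)(IKI)
  →1  K(IKI)
  →2  K(KI)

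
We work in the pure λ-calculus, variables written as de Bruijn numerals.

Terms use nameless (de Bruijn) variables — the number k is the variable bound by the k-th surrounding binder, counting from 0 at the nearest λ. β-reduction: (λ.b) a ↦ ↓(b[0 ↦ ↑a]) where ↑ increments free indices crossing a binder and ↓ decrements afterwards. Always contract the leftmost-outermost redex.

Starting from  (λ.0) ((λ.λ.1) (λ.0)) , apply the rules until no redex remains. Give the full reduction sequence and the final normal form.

Answer: normal form = λ.λ.0  (in 2 steps)

Working:
  start: (λ.0) ((λ.λ.1) (λ.0))
  →1  (λ.λ.1) (λ.0)
  →2  λ.λ.0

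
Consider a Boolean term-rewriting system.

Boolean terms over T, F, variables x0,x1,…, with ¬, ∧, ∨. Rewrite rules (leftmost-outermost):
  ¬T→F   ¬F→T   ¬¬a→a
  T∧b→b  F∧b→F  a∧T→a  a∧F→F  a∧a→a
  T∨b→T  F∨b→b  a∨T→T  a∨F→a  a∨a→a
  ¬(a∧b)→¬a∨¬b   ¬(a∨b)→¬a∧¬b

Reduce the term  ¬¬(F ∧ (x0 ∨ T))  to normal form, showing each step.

  start: ¬¬(F ∧ (x0 ∨ T))
  →1  F ∧ (x0 ∨ T)
  →2  F

Answer: normal form = F  (in 2 steps)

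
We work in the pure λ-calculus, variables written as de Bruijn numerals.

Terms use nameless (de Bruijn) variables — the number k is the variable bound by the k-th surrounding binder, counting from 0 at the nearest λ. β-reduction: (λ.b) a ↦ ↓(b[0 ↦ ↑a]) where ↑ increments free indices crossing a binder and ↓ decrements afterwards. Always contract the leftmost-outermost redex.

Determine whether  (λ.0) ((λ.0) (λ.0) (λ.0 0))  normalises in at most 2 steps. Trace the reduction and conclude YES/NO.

Answer: NO — after 2 steps the term is (λ.0) (λ.0 0), not yet normal

Derivation:
  start: (λ.0) ((λ.0) (λ.0) (λ.0 0))
  step 1: (λ.0) (λ.0) (λ.0 0)
  step 2: (λ.0) (λ.0 0)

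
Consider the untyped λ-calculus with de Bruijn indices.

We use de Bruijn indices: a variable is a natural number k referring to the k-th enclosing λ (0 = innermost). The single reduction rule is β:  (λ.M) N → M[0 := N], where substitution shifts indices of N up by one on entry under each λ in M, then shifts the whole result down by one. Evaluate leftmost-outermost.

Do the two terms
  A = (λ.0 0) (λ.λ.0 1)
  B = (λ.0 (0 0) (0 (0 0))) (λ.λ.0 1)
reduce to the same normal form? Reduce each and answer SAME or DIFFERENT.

Answer: SAME — A ⇓ λ.0 (λ.λ.0 1), B ⇓ λ.0 (λ.λ.0 1)

Reduction:
Term A:
  start: (λ.0 0) (λ.λ.0 1)
  →1  (λ.λ.0 1) (λ.λ.0 1)
  →2  λ.0 (λ.λ.0 1)

Term B:
  start: (λ.0 (0 0) (0 (0 0))) (λ.λ.0 1)
  →1  (λ.λ.0 1) ((λ.λ.0 1) (λ.λ.0 1)) ((λ.λ.0 1) ((λ.λ.0 1) (λ.λ.0 1)))
  →2  (λ.0 ((λ.λ.0 1) (λ.λ.0 1))) ((λ.λ.0 1) ((λ.λ.0 1) (λ.λ.0 1)))
  →3  (λ.λ.0 1) ((λ.λ.0 1) (λ.λ.0 1)) ((λ.λ.0 1) (λ.λ.0 1))
  →4  (λ.0 ((λ.λ.0 1) (λ.λ.0 1))) ((λ.λ.0 1) (λ.λ.0 1))
  →5  (λ.λ.0 1) (λ.λ.0 1) ((λ.λ.0 1) (λ.λ.0 1))
  →6  (λ.0 (λ.λ.0 1)) ((λ.λ.0 1) (λ.λ.0 1))
  →7  (λ.λ.0 1) (λ.λ.0 1) (λ.λ.0 1)
  →8  (λ.0 (λ.λ.0 1)) (λ.λ.0 1)
  →9  (λ.λ.0 1) (λ.λ.0 1)
  →10  λ.0 (λ.λ.0 1)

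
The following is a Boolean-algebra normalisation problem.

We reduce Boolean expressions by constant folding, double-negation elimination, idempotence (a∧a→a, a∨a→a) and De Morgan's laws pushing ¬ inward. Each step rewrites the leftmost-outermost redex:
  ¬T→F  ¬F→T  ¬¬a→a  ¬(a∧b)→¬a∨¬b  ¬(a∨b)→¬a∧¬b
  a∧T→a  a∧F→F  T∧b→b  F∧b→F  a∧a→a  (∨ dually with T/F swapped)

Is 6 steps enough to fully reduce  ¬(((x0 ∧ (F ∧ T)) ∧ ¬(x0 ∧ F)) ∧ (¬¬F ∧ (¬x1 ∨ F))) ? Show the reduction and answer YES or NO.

  start: ¬(((x0 ∧ (F ∧ T)) ∧ ¬(x0 ∧ F)) ∧ (¬¬F ∧ (¬x1 ∨ F)))
  →1  ¬((x0 ∧ (F ∧ T)) ∧ ¬(x0 ∧ F)) ∨ ¬(¬¬F ∧ (¬x1 ∨ F))
  →2  (¬(x0 ∧ (F ∧ T)) ∨ ¬¬(x0 ∧ F)) ∨ ¬(¬¬F ∧ (¬x1 ∨ F))
  →3  ((¬x0 ∨ ¬(F ∧ T)) ∨ ¬¬(x0 ∧ F)) ∨ ¬(¬¬F ∧ (¬x1 ∨ F))
  →4  ((¬x0 ∨ (¬F ∨ ¬T)) ∨ ¬¬(x0 ∧ F)) ∨ ¬(¬¬F ∧ (¬x1 ∨ F))
  →5  ((¬x0 ∨ (T ∨ ¬T)) ∨ ¬¬(x0 ∧ F)) ∨ ¬(¬¬F ∧ (¬x1 ∨ F))
  →6  ((¬x0 ∨ T) ∨ ¬¬(x0 ∧ F)) ∨ ¬(¬¬F ∧ (¬x1 ∨ F))

Answer: NO — after 6 steps the term is ((¬x0 ∨ T) ∨ ¬¬(x0 ∧ F)) ∨ ¬(¬¬F ∧ (¬x1 ∨ F)), not yet normal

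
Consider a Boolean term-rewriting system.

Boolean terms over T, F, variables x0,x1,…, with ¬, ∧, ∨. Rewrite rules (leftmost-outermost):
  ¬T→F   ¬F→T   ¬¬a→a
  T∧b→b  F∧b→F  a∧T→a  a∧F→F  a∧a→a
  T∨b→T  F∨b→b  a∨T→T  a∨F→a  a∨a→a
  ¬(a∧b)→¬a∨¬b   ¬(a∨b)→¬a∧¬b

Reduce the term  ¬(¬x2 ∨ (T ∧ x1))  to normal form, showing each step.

  start: ¬(¬x2 ∨ (T ∧ x1))
  →1  ¬¬x2 ∧ ¬(T ∧ x1)
  →2  x2 ∧ ¬(T ∧ x1)
  →3  x2 ∧ (¬T ∨ ¬x1)
  →4  x2 ∧ (F ∨ ¬x1)
  →5  x2 ∧ ¬x1

Answer: normal form = x2 ∧ ¬x1  (in 5 steps)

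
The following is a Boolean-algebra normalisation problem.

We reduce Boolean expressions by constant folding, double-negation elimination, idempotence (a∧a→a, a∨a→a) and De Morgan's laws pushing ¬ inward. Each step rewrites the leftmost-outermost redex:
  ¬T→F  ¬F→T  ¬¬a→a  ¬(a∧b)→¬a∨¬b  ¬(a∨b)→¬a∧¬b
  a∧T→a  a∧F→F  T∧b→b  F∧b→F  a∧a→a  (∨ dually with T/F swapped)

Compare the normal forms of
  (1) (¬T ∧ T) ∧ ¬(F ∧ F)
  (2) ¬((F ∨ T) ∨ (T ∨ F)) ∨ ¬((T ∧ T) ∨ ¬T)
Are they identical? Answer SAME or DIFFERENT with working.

Answer: SAME — A ⇓ F, B ⇓ F

Derivation:
Term A:
  start: (¬T ∧ T) ∧ ¬(F ∧ F)
  →1  ¬T ∧ ¬(F ∧ F)
  →2  F ∧ ¬(F ∧ F)
  →3  F

Term B:
  start: ¬((F ∨ T) ∨ (T ∨ F)) ∨ ¬((T ∧ T) ∨ ¬T)
  →1  (¬(F ∨ T) ∧ ¬(T ∨ F)) ∨ ¬((T ∧ T) ∨ ¬T)
  →2  ((¬F ∧ ¬T) ∧ ¬(T ∨ F)) ∨ ¬((T ∧ T) ∨ ¬T)
  →3  ((T ∧ ¬T) ∧ ¬(T ∨ F)) ∨ ¬((T ∧ T) ∨ ¬T)
  →4  (¬T ∧ ¬(T ∨ F)) ∨ ¬((T ∧ T) ∨ ¬T)
  →5  (F ∧ ¬(T ∨ F)) ∨ ¬((T ∧ T) ∨ ¬T)
  →6  F ∨ ¬((T ∧ T) ∨ ¬T)
  →7  ¬((T ∧ T) ∨ ¬T)
  →8  ¬(T ∧ T) ∧ ¬¬T
  →9  (¬T ∨ ¬T) ∧ ¬¬T
  →10  ¬T ∧ ¬¬T
  →11  F ∧ ¬¬T
  →12  F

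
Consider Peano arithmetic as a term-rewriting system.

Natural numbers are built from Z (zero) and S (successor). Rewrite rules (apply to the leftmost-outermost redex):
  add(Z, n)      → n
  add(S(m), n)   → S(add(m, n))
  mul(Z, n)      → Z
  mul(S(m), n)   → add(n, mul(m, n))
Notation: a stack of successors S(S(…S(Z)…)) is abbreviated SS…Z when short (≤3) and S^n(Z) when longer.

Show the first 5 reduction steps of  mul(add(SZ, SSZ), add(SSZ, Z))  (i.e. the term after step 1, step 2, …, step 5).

  start: mul(add(SZ, SSZ), add(SSZ, Z))
  step 1: mul(S(add(Z, SSZ)), add(SSZ, Z))
  step 2: add(add(SSZ, Z), mul(add(Z, SSZ), add(SSZ, Z)))
  step 3: add(S(add(SZ, Z)), mul(add(Z, SSZ), add(SSZ, Z)))
  step 4: S(add(add(SZ, Z), mul(add(Z, SSZ), add(SSZ, Z))))
  step 5: S(add(S(add(Z, Z)), mul(add(Z, SSZ), add(SSZ, Z))))

Answer: after 5 steps: S(add(S(add(Z, Z)), mul(add(Z, SSZ), add(SSZ, Z))))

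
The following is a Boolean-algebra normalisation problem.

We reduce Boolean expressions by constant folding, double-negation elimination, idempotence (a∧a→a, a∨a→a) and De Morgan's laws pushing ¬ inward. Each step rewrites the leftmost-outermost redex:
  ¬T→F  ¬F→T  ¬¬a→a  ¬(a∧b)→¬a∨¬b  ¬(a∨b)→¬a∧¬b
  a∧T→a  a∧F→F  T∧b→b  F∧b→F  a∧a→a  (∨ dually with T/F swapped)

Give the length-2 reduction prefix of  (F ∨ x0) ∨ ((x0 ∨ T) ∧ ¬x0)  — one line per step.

  start: (F ∨ x0) ∨ ((x0 ∨ T) ∧ ¬x0)
  →1  x0 ∨ ((x0 ∨ T) ∧ ¬x0)
  →2  x0 ∨ (T ∧ ¬x0)

Answer: after 2 steps: x0 ∨ (T ∧ ¬x0)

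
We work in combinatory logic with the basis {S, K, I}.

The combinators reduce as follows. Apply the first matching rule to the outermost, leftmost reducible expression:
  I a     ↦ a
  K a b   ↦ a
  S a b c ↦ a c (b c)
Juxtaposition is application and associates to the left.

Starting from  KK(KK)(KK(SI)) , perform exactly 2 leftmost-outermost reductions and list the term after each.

Answer: after 2 steps: KK

Derivation:
  start: KK(KK)(KK(SI))
  step 1: K(KK(SI))
  step 2: KK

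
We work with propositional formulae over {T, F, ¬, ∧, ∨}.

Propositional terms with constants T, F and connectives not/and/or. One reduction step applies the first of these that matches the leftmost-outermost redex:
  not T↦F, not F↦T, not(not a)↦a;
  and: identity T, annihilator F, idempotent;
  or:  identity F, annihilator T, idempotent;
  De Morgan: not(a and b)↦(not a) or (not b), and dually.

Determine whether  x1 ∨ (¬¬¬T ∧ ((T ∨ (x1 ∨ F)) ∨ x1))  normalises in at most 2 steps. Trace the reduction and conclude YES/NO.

Answer: NO — after 2 steps the term is x1 ∨ (F ∧ ((T ∨ (x1 ∨ F)) ∨ x1)), not yet normal

Working:
  start: x1 ∨ (¬¬¬T ∧ ((T ∨ (x1 ∨ F)) ∨ x1))
  [1] x1 ∨ (¬T ∧ ((T ∨ (x1 ∨ F)) ∨ x1))
  [2] x1 ∨ (F ∧ ((T ∨ (x1 ∨ F)) ∨ x1))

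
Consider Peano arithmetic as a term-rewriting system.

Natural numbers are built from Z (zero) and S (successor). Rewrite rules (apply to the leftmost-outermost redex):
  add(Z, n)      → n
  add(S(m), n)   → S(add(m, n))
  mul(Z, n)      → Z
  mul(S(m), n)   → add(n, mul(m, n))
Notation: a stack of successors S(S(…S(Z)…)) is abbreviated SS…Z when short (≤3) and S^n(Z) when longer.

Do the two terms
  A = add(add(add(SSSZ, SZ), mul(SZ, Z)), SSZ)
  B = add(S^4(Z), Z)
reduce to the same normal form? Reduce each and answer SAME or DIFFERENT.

Term A:
  start: add(add(add(SSSZ, SZ), mul(SZ, Z)), SSZ)
  →1  add(add(S(add(SSZ, SZ)), mul(SZ, Z)), SSZ)
  →2  add(S(add(add(SSZ, SZ), mul(SZ, Z))), SSZ)
  →3  S(add(add(add(SSZ, SZ), mul(SZ, Z)), SSZ))
  →4  S(add(add(S(add(SZ, SZ)), mul(SZ, Z)), SSZ))
  →5  S(add(S(add(add(SZ, SZ), mul(SZ, Z))), SSZ))
  →6  S(S(add(add(add(SZ, SZ), mul(SZ, Z)), SSZ)))
  →7  S(S(add(add(S(add(Z, SZ)), mul(SZ, Z)), SSZ)))
  →8  S(S(add(S(add(add(Z, SZ), mul(SZ, Z))), SSZ)))
  →9  S(S(S(add(add(add(Z, SZ), mul(SZ, Z)), SSZ))))
  →10  S(S(S(add(add(SZ, mul(SZ, Z)), SSZ))))
  →11  S(S(S(add(S(add(Z, mul(SZ, Z))), SSZ))))
  →12  S(S(S(S(add(add(Z, mul(SZ, Z)), SSZ)))))
  →13  S(S(S(S(add(mul(SZ, Z), SSZ)))))
  →14  S(S(S(S(add(add(Z, mul(Z, Z)), SSZ)))))
  →15  S(S(S(S(add(mul(Z, Z), SSZ)))))
  →16  S(S(S(S(add(Z, SSZ)))))
  →17  S^6(Z)

Term B:
  start: add(S^4(Z), Z)
  →1  S(add(SSSZ, Z))
  →2  S(S(add(SSZ, Z)))
  →3  S(S(S(add(SZ, Z))))
  →4  S(S(S(S(add(Z, Z)))))
  →5  S^4(Z)

Answer: DIFFERENT — A ⇓ S^6(Z), B ⇓ S^4(Z)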